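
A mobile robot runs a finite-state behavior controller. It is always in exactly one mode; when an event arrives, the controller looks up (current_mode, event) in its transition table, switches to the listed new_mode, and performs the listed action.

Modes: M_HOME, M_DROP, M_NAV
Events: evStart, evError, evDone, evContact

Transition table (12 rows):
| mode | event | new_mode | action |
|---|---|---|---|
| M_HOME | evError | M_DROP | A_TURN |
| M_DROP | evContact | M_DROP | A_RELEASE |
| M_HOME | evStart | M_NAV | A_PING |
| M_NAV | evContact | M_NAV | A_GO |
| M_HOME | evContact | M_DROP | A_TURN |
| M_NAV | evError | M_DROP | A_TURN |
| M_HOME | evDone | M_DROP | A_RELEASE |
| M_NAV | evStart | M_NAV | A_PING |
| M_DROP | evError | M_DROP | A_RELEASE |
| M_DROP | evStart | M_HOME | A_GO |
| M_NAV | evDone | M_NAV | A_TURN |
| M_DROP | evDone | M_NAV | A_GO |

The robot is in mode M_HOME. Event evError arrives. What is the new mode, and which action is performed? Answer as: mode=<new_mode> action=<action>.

mode=M_DROP action=A_TURN

current mode = M_HOME; filter table to that mode:
  (M_HOME, evError) → (M_DROP, A_TURN)  ← event matches
  (M_HOME, evStart) → (M_NAV, A_PING)
  (M_HOME, evContact) → (M_DROP, A_TURN)
  (M_HOME, evDone) → (M_DROP, A_RELEASE)
event = evError selects (M_DROP, A_TURN)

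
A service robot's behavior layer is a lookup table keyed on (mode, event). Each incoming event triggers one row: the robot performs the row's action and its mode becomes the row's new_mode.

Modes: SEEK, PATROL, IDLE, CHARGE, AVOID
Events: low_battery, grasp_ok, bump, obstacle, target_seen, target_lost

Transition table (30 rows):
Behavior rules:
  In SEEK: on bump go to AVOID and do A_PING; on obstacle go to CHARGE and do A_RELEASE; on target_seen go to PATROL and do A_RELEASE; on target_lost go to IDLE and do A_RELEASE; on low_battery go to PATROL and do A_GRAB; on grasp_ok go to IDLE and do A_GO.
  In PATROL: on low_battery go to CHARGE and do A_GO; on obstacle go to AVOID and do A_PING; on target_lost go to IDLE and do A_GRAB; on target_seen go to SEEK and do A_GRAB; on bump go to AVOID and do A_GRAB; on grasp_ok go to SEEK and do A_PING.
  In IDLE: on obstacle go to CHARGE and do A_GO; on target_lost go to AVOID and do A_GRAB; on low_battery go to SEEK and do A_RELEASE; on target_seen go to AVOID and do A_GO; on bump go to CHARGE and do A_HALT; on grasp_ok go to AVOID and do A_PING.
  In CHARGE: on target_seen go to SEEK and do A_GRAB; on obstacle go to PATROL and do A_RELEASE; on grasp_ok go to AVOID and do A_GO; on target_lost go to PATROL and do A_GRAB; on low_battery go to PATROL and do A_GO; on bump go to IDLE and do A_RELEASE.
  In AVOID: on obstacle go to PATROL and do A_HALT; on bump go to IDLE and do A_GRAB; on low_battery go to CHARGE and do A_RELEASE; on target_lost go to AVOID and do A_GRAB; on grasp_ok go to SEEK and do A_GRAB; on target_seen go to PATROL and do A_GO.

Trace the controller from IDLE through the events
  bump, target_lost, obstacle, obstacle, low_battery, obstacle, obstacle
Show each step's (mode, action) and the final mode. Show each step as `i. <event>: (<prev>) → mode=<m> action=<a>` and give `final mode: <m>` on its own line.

final mode: AVOID

1. bump: (IDLE) → mode=CHARGE action=A_HALT
2. target_lost: (CHARGE) → mode=PATROL action=A_GRAB
3. obstacle: (PATROL) → mode=AVOID action=A_PING
4. obstacle: (AVOID) → mode=PATROL action=A_HALT
5. low_battery: (PATROL) → mode=CHARGE action=A_GO
6. obstacle: (CHARGE) → mode=PATROL action=A_RELEASE
7. obstacle: (PATROL) → mode=AVOID action=A_PING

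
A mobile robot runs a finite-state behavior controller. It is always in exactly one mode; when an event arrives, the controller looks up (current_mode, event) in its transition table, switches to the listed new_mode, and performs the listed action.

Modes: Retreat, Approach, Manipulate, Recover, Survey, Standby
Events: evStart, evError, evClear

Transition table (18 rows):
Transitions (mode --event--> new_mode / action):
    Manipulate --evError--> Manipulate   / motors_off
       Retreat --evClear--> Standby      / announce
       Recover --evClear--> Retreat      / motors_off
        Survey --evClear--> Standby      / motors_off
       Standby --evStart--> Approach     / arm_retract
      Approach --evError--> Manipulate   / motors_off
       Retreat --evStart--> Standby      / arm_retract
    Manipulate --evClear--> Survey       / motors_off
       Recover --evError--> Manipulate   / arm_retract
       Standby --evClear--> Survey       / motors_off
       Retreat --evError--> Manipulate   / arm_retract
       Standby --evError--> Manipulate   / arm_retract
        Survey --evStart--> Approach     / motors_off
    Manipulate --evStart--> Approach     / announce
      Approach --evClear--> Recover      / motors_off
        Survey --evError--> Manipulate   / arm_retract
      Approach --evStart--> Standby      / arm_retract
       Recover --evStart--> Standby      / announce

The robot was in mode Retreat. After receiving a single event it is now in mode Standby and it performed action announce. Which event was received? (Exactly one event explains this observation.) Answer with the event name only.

try evStart: (Retreat, evStart) → (Standby, arm_retract)
try evError: (Retreat, evError) → (Manipulate, arm_retract)
try evClear: (Retreat, evClear) → (Standby, announce)  ← matches

evClear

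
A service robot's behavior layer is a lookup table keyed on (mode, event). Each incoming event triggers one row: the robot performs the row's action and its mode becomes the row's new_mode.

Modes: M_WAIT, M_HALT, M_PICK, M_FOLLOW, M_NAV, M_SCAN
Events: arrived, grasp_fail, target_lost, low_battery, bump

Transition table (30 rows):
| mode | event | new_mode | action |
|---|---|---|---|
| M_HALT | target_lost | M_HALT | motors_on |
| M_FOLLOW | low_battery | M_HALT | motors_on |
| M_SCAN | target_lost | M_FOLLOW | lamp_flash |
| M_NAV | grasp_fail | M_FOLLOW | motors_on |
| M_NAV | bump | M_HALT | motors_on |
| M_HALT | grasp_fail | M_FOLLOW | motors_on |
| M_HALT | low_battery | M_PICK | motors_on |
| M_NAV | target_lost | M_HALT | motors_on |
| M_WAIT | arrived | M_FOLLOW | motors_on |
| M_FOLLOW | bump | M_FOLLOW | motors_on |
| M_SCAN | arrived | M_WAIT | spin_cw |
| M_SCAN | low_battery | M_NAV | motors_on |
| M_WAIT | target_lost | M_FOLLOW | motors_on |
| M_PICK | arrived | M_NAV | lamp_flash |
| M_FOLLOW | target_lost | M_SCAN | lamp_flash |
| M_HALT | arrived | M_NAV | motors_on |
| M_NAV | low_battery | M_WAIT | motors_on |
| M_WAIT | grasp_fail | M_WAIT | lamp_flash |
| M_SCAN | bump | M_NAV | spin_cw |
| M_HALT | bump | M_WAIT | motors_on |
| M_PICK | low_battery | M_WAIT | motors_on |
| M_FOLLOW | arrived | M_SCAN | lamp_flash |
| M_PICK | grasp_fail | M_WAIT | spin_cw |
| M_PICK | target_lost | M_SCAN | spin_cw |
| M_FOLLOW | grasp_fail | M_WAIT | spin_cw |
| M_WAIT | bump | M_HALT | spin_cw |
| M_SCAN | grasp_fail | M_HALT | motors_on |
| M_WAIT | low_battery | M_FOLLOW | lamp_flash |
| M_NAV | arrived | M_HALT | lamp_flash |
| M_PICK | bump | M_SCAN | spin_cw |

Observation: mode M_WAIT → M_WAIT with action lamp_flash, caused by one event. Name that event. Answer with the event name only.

grasp_fail

try arrived: (M_WAIT, arrived) → (M_FOLLOW, motors_on)
try grasp_fail: (M_WAIT, grasp_fail) → (M_WAIT, lamp_flash)  ← matches
try target_lost: (M_WAIT, target_lost) → (M_FOLLOW, motors_on)
try low_battery: (M_WAIT, low_battery) → (M_FOLLOW, lamp_flash)
try bump: (M_WAIT, bump) → (M_HALT, spin_cw)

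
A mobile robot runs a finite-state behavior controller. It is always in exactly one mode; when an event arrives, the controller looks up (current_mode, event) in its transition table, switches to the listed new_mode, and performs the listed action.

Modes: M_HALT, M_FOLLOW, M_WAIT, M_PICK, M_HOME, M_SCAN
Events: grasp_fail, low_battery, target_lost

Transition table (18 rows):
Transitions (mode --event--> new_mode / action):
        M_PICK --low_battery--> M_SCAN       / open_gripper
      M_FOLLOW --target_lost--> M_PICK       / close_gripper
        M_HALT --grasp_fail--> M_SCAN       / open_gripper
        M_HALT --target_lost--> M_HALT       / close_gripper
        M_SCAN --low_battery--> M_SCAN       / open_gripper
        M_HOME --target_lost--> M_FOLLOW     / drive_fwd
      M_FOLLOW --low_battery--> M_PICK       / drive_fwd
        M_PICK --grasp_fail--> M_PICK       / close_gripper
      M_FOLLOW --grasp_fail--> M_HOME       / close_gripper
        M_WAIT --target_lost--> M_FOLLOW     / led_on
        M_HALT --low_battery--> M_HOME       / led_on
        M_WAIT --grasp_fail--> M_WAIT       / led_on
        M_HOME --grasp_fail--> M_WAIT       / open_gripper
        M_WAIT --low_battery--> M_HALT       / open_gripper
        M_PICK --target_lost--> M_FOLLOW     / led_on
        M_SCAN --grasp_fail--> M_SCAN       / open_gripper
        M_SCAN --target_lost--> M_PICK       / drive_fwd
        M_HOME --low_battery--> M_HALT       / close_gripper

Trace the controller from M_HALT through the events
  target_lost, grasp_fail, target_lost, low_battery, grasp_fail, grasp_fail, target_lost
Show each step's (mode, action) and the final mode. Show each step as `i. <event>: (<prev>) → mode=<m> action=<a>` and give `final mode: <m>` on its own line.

final mode: M_PICK

1. target_lost: (M_HALT) → mode=M_HALT action=close_gripper
2. grasp_fail: (M_HALT) → mode=M_SCAN action=open_gripper
3. target_lost: (M_SCAN) → mode=M_PICK action=drive_fwd
4. low_battery: (M_PICK) → mode=M_SCAN action=open_gripper
5. grasp_fail: (M_SCAN) → mode=M_SCAN action=open_gripper
6. grasp_fail: (M_SCAN) → mode=M_SCAN action=open_gripper
7. target_lost: (M_SCAN) → mode=M_PICK action=drive_fwd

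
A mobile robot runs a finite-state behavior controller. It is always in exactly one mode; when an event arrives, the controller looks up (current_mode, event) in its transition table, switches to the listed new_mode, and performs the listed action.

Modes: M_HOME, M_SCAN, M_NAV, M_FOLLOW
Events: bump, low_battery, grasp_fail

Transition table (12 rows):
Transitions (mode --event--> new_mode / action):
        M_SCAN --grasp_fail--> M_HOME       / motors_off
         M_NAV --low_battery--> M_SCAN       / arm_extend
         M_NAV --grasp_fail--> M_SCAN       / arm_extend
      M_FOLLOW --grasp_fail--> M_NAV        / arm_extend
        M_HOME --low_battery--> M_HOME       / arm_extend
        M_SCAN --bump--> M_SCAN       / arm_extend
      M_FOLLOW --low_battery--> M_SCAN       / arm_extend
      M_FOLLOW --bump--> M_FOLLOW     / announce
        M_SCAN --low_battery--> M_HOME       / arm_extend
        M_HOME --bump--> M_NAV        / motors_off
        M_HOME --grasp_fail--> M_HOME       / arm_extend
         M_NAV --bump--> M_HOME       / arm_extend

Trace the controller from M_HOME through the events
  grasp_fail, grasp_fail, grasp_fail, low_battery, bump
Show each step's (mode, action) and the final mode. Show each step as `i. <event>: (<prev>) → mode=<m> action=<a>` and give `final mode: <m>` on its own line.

1. grasp_fail: (M_HOME) → mode=M_HOME action=arm_extend
2. grasp_fail: (M_HOME) → mode=M_HOME action=arm_extend
3. grasp_fail: (M_HOME) → mode=M_HOME action=arm_extend
4. low_battery: (M_HOME) → mode=M_HOME action=arm_extend
5. bump: (M_HOME) → mode=M_NAV action=motors_off

final mode: M_NAV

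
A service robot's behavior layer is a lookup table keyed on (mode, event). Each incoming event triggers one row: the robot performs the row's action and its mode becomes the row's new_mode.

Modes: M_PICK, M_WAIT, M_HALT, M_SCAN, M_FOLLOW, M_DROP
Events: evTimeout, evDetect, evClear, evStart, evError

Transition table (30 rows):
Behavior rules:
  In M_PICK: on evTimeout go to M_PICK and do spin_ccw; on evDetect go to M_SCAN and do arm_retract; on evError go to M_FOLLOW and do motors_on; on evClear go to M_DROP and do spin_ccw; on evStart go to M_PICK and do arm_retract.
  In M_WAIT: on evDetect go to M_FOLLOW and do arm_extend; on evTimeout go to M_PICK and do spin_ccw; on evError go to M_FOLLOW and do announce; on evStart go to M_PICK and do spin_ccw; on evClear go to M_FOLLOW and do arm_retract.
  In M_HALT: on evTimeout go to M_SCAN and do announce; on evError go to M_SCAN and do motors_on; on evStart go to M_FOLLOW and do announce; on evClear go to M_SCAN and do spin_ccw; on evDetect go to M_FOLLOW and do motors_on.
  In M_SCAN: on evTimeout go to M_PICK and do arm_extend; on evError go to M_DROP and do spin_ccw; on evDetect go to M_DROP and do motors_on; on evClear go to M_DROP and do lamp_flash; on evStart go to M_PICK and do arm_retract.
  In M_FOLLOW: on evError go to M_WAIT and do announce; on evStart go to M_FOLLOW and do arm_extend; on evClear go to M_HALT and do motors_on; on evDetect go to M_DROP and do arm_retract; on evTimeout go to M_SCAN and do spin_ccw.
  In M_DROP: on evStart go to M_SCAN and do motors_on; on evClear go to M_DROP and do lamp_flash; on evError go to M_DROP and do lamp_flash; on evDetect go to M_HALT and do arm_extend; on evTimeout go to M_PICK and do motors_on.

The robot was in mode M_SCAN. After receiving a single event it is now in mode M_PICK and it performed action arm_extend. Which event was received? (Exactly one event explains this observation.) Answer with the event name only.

evTimeout

try evTimeout: (M_SCAN, evTimeout) → (M_PICK, arm_extend)  ← matches
try evDetect: (M_SCAN, evDetect) → (M_DROP, motors_on)
try evClear: (M_SCAN, evClear) → (M_DROP, lamp_flash)
try evStart: (M_SCAN, evStart) → (M_PICK, arm_retract)
try evError: (M_SCAN, evError) → (M_DROP, spin_ccw)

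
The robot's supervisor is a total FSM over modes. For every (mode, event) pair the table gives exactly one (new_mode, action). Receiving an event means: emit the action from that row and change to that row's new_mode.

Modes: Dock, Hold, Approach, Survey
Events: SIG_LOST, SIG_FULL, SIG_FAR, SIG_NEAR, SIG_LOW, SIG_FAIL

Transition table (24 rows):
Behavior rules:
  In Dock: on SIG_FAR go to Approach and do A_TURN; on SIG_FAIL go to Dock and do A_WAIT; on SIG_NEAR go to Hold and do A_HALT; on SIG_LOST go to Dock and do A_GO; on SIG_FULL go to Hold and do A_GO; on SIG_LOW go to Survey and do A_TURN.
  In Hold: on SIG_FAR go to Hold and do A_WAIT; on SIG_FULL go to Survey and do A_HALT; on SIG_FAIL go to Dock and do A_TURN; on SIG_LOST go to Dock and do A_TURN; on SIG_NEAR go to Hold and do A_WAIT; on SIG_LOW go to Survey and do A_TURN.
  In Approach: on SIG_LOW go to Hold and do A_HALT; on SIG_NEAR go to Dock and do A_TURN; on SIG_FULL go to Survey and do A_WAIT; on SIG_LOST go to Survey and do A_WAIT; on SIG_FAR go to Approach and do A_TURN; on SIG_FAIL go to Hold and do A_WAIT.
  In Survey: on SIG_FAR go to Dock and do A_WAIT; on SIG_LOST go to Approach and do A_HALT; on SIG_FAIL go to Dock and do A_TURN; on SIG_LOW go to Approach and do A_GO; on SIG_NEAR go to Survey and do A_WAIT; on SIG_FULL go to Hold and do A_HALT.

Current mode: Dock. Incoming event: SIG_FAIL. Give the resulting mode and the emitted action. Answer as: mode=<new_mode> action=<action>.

current mode = Dock; filter table to that mode:
  (Dock, SIG_FAR) → (Approach, A_TURN)
  (Dock, SIG_FAIL) → (Dock, A_WAIT)  ← event matches
  (Dock, SIG_NEAR) → (Hold, A_HALT)
  (Dock, SIG_LOST) → (Dock, A_GO)
  (Dock, SIG_FULL) → (Hold, A_GO)
  (Dock, SIG_LOW) → (Survey, A_TURN)
event = SIG_FAIL selects (Dock, A_WAIT)

mode=Dock action=A_WAIT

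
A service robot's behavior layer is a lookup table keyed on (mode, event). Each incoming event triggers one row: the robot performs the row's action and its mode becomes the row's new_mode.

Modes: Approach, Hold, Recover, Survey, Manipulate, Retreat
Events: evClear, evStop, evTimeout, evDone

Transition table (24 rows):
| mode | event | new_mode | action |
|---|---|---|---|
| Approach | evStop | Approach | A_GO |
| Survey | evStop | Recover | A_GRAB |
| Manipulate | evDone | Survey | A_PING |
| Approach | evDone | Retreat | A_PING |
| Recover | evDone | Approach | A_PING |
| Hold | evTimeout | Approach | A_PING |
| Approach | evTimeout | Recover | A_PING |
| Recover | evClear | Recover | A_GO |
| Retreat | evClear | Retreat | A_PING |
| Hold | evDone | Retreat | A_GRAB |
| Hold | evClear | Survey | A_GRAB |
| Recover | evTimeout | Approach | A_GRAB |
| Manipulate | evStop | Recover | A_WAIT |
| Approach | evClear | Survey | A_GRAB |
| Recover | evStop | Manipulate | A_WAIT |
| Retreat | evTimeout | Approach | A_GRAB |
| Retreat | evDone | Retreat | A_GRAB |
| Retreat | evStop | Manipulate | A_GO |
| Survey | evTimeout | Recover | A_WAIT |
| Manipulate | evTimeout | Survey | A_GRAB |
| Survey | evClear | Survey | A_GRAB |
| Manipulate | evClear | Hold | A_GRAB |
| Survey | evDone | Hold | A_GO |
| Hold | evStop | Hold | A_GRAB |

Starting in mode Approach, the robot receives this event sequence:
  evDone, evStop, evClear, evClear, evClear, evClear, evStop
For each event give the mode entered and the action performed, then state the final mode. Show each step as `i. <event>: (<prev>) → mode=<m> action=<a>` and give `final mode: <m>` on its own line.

1. evDone: (Approach) → mode=Retreat action=A_PING
2. evStop: (Retreat) → mode=Manipulate action=A_GO
3. evClear: (Manipulate) → mode=Hold action=A_GRAB
4. evClear: (Hold) → mode=Survey action=A_GRAB
5. evClear: (Survey) → mode=Survey action=A_GRAB
6. evClear: (Survey) → mode=Survey action=A_GRAB
7. evStop: (Survey) → mode=Recover action=A_GRAB

final mode: Recover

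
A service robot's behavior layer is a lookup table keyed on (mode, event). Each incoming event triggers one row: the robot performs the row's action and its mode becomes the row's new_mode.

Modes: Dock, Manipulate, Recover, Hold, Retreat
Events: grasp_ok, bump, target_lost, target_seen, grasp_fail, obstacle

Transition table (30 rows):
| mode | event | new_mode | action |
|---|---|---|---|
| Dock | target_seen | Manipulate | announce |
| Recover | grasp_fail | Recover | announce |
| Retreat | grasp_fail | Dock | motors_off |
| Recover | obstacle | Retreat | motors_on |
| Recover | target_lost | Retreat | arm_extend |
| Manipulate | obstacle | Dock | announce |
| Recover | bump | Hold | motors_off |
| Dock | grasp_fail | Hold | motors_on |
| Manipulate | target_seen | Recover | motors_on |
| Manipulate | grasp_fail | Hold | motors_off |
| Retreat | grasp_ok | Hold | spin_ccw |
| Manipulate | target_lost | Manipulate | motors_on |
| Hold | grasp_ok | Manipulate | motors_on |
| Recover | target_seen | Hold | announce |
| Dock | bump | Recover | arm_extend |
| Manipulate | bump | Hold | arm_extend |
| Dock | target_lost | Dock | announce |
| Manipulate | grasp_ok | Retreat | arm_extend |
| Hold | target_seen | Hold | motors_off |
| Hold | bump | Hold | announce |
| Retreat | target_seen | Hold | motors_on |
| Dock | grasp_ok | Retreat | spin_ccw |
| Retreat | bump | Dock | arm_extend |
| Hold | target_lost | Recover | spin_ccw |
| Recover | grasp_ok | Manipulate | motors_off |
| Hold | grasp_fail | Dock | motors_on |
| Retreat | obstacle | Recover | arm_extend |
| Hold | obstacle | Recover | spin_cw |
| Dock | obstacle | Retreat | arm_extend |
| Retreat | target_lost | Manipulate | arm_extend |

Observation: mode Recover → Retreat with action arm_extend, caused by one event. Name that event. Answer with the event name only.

try grasp_ok: (Recover, grasp_ok) → (Manipulate, motors_off)
try bump: (Recover, bump) → (Hold, motors_off)
try target_lost: (Recover, target_lost) → (Retreat, arm_extend)  ← matches
try target_seen: (Recover, target_seen) → (Hold, announce)
try grasp_fail: (Recover, grasp_fail) → (Recover, announce)
try obstacle: (Recover, obstacle) → (Retreat, motors_on)

target_lost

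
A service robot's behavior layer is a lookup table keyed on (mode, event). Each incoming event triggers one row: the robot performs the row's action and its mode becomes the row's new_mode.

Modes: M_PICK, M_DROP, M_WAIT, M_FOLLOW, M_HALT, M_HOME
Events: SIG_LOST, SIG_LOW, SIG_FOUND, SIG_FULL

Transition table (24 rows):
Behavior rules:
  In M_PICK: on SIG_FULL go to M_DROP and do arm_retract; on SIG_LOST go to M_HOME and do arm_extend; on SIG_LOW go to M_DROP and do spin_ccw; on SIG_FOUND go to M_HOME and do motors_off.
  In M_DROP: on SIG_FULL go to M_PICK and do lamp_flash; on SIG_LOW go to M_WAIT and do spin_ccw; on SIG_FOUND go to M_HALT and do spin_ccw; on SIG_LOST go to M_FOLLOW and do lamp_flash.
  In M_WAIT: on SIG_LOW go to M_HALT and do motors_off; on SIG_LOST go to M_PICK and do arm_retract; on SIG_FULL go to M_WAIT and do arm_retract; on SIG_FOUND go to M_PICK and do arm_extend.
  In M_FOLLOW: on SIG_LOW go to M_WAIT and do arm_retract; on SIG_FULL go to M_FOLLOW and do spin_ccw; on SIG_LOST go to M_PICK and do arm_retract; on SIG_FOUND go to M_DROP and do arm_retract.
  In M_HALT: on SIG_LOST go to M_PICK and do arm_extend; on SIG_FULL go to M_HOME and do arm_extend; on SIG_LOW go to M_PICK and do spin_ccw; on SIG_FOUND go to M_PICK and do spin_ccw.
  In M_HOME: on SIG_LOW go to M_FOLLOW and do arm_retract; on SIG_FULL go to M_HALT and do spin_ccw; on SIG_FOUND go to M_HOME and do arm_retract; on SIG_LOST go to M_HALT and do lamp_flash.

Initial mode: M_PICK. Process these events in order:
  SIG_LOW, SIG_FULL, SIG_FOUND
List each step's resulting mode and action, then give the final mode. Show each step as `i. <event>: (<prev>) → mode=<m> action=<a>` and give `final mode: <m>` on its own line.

1. SIG_LOW: (M_PICK) → mode=M_DROP action=spin_ccw
2. SIG_FULL: (M_DROP) → mode=M_PICK action=lamp_flash
3. SIG_FOUND: (M_PICK) → mode=M_HOME action=motors_off

final mode: M_HOME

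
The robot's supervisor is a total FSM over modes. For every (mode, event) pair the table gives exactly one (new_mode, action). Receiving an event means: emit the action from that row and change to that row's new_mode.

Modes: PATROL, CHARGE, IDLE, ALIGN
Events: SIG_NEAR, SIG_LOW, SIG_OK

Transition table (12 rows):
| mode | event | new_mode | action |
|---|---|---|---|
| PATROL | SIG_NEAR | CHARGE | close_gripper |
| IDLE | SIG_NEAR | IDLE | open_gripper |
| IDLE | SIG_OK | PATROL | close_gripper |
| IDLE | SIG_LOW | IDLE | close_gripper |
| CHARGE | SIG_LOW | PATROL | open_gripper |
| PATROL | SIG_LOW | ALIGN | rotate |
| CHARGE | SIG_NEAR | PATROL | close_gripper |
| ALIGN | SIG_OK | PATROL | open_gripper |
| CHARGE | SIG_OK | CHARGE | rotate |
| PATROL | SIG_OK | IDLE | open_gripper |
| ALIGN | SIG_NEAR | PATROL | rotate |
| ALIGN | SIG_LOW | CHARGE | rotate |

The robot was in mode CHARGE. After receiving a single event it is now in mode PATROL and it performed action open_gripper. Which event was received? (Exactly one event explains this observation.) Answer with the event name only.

try SIG_NEAR: (CHARGE, SIG_NEAR) → (PATROL, close_gripper)
try SIG_LOW: (CHARGE, SIG_LOW) → (PATROL, open_gripper)  ← matches
try SIG_OK: (CHARGE, SIG_OK) → (CHARGE, rotate)

SIG_LOW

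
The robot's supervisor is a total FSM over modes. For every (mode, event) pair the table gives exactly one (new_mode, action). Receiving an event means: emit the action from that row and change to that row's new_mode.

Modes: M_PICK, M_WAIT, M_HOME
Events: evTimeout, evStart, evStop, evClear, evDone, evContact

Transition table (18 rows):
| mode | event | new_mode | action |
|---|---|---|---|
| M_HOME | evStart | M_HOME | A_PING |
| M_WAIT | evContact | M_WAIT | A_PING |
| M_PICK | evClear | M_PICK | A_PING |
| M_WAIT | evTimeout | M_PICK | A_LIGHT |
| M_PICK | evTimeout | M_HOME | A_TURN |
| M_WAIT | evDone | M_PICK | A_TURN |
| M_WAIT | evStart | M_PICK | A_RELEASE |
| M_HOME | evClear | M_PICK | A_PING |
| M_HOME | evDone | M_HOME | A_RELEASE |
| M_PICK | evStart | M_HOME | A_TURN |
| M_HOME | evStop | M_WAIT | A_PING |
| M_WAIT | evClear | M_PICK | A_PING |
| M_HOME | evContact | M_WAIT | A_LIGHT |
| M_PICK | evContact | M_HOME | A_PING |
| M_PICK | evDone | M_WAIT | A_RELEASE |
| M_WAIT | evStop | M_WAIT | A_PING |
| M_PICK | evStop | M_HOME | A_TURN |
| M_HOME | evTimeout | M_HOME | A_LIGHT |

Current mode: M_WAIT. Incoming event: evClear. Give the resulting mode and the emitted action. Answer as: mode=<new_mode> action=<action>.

mode=M_PICK action=A_PING

current mode = M_WAIT; filter table to that mode:
  (M_WAIT, evContact) → (M_WAIT, A_PING)
  (M_WAIT, evTimeout) → (M_PICK, A_LIGHT)
  (M_WAIT, evDone) → (M_PICK, A_TURN)
  (M_WAIT, evStart) → (M_PICK, A_RELEASE)
  (M_WAIT, evClear) → (M_PICK, A_PING)  ← event matches
  (M_WAIT, evStop) → (M_WAIT, A_PING)
event = evClear selects (M_PICK, A_PING)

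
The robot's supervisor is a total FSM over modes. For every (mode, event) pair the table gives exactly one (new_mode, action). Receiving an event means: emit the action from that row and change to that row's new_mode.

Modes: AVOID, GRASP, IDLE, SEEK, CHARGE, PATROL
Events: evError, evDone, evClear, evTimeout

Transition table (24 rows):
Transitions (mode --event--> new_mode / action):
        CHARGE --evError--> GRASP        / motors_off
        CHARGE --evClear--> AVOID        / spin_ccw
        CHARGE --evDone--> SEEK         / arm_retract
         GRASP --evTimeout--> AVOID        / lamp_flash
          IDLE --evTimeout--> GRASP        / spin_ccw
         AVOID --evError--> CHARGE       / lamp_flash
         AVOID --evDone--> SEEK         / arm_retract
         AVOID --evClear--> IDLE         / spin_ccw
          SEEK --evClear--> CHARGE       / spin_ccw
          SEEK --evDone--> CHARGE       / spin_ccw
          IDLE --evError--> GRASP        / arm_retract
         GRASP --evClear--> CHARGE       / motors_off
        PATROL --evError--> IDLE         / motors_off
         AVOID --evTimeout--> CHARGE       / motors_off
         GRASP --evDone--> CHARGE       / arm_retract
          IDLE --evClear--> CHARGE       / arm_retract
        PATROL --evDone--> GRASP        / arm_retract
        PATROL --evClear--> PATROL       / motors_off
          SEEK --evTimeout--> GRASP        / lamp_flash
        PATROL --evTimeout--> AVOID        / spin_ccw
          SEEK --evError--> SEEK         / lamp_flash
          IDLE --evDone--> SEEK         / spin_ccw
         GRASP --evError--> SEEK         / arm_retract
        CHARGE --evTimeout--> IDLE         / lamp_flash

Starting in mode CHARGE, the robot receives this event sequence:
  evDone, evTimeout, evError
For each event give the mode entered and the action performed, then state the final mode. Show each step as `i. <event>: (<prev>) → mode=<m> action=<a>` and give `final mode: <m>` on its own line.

final mode: SEEK

1. evDone: (CHARGE) → mode=SEEK action=arm_retract
2. evTimeout: (SEEK) → mode=GRASP action=lamp_flash
3. evError: (GRASP) → mode=SEEK action=arm_retract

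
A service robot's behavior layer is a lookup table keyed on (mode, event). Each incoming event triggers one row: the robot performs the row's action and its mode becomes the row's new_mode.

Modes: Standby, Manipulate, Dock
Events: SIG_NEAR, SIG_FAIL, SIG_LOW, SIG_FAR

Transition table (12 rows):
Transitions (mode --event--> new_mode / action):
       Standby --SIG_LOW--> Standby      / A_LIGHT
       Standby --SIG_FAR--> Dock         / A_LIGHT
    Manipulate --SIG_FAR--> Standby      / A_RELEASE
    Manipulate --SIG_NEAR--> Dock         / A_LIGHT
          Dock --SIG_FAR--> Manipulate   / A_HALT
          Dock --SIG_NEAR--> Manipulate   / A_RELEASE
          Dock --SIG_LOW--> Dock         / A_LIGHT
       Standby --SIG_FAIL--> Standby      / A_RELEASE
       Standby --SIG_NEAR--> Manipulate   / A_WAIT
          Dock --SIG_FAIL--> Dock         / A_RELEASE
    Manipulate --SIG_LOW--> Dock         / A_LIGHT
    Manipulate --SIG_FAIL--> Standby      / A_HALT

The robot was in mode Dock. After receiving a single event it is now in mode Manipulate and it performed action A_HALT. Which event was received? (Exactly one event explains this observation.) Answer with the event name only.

SIG_FAR

try SIG_NEAR: (Dock, SIG_NEAR) → (Manipulate, A_RELEASE)
try SIG_FAIL: (Dock, SIG_FAIL) → (Dock, A_RELEASE)
try SIG_LOW: (Dock, SIG_LOW) → (Dock, A_LIGHT)
try SIG_FAR: (Dock, SIG_FAR) → (Manipulate, A_HALT)  ← matches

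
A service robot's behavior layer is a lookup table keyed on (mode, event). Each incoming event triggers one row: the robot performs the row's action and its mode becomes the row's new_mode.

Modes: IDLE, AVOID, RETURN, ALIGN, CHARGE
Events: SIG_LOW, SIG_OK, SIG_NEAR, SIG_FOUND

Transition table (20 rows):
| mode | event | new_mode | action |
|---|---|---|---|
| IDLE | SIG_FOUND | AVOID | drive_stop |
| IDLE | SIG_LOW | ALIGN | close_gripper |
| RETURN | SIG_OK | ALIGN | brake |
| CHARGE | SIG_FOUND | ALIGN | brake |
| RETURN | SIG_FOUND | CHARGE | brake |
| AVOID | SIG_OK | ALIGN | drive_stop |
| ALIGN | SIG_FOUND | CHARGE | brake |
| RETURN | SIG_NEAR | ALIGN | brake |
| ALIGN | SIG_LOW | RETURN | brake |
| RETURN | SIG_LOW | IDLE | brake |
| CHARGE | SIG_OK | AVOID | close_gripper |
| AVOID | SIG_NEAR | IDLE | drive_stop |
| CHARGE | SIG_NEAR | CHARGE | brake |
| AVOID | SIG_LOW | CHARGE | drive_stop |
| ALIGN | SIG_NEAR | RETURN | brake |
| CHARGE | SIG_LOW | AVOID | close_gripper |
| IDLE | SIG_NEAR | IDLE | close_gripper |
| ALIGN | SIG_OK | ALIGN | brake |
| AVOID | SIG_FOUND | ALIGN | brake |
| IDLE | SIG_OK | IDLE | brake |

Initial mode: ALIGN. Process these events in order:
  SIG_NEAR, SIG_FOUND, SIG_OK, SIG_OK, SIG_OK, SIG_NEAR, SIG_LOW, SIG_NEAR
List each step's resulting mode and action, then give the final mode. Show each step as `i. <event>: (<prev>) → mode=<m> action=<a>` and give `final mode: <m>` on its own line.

final mode: IDLE

1. SIG_NEAR: (ALIGN) → mode=RETURN action=brake
2. SIG_FOUND: (RETURN) → mode=CHARGE action=brake
3. SIG_OK: (CHARGE) → mode=AVOID action=close_gripper
4. SIG_OK: (AVOID) → mode=ALIGN action=drive_stop
5. SIG_OK: (ALIGN) → mode=ALIGN action=brake
6. SIG_NEAR: (ALIGN) → mode=RETURN action=brake
7. SIG_LOW: (RETURN) → mode=IDLE action=brake
8. SIG_NEAR: (IDLE) → mode=IDLE action=close_gripper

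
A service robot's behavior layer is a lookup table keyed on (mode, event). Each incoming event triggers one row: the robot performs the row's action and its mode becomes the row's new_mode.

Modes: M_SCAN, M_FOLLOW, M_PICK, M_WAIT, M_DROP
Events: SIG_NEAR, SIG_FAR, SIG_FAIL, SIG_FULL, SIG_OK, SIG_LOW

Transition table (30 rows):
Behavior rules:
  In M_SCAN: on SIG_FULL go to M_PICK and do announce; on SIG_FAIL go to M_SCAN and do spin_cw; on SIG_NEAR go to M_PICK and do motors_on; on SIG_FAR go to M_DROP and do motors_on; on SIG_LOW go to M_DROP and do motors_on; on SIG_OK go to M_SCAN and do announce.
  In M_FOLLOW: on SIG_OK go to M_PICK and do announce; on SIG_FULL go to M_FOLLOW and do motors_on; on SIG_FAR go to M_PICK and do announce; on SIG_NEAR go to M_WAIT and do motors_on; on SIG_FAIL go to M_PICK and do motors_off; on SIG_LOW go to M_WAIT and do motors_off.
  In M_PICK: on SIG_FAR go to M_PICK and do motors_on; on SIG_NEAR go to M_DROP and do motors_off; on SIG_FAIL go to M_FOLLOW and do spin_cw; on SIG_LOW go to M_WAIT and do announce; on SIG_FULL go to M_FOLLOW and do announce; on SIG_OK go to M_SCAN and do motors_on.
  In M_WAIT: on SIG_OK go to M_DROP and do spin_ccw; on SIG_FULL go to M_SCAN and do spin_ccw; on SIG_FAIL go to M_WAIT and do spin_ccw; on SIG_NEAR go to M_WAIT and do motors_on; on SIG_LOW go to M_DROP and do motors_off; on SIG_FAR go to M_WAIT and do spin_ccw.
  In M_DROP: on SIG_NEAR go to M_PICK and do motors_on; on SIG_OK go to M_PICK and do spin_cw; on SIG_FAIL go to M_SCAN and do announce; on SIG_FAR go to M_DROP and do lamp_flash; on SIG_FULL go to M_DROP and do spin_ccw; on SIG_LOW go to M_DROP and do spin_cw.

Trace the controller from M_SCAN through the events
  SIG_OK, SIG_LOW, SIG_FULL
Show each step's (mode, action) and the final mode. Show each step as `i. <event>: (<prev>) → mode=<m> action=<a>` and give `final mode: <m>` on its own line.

final mode: M_DROP

1. SIG_OK: (M_SCAN) → mode=M_SCAN action=announce
2. SIG_LOW: (M_SCAN) → mode=M_DROP action=motors_on
3. SIG_FULL: (M_DROP) → mode=M_DROP action=spin_ccw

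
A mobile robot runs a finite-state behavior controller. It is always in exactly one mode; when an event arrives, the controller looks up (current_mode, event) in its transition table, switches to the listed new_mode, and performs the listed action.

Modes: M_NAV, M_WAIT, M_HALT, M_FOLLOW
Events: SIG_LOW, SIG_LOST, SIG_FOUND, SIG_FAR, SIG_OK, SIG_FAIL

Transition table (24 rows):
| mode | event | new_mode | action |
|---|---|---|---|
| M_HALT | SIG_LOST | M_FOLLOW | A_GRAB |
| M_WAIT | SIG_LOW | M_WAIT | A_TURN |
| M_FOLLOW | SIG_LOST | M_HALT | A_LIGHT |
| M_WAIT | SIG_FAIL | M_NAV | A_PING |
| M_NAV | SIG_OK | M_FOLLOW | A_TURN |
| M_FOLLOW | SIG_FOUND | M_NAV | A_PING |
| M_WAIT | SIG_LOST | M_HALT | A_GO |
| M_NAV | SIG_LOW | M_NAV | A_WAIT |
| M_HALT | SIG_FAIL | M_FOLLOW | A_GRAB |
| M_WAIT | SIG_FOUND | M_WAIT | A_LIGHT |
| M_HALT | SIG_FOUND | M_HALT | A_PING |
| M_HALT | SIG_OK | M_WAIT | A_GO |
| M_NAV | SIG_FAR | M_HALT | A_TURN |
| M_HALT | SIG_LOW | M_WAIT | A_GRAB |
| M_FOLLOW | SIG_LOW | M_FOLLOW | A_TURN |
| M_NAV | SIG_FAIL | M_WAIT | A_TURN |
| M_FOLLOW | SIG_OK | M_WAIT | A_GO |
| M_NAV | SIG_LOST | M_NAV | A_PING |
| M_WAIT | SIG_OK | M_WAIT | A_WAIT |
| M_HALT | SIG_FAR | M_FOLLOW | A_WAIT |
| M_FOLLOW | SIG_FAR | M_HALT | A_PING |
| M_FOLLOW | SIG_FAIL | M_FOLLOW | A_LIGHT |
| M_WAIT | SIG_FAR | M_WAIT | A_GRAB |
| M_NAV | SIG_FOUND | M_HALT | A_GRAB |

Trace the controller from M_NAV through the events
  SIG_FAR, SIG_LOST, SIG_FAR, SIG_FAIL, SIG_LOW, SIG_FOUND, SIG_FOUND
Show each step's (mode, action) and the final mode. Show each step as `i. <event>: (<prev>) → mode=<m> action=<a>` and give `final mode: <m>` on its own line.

final mode: M_HALT

1. SIG_FAR: (M_NAV) → mode=M_HALT action=A_TURN
2. SIG_LOST: (M_HALT) → mode=M_FOLLOW action=A_GRAB
3. SIG_FAR: (M_FOLLOW) → mode=M_HALT action=A_PING
4. SIG_FAIL: (M_HALT) → mode=M_FOLLOW action=A_GRAB
5. SIG_LOW: (M_FOLLOW) → mode=M_FOLLOW action=A_TURN
6. SIG_FOUND: (M_FOLLOW) → mode=M_NAV action=A_PING
7. SIG_FOUND: (M_NAV) → mode=M_HALT action=A_GRAB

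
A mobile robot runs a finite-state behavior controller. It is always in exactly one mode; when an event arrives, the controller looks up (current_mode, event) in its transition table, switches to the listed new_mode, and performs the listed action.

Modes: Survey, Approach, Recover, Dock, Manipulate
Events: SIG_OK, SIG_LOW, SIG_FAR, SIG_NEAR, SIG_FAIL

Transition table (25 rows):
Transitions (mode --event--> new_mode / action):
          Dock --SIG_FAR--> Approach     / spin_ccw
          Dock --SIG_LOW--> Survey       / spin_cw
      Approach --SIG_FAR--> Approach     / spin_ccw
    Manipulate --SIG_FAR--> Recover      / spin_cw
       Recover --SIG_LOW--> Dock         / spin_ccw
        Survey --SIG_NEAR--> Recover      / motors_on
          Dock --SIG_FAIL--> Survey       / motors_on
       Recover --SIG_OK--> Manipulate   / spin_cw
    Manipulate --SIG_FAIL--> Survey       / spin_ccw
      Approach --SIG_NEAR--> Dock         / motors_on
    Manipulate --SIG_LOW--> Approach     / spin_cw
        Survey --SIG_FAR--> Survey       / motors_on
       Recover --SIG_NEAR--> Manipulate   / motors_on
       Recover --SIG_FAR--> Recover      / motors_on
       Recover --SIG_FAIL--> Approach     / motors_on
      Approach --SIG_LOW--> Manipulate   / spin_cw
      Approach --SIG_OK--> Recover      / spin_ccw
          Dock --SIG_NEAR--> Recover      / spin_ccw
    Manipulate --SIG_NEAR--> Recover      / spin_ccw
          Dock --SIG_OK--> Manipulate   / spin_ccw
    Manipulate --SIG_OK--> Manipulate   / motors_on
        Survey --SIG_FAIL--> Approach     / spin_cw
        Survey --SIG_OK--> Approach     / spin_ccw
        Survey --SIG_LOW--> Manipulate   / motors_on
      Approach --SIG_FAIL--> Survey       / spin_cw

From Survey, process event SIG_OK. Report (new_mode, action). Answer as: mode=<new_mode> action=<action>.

mode=Approach action=spin_ccw

current mode = Survey; filter table to that mode:
  (Survey, SIG_NEAR) → (Recover, motors_on)
  (Survey, SIG_FAR) → (Survey, motors_on)
  (Survey, SIG_FAIL) → (Approach, spin_cw)
  (Survey, SIG_OK) → (Approach, spin_ccw)  ← event matches
  (Survey, SIG_LOW) → (Manipulate, motors_on)
event = SIG_OK selects (Approach, spin_ccw)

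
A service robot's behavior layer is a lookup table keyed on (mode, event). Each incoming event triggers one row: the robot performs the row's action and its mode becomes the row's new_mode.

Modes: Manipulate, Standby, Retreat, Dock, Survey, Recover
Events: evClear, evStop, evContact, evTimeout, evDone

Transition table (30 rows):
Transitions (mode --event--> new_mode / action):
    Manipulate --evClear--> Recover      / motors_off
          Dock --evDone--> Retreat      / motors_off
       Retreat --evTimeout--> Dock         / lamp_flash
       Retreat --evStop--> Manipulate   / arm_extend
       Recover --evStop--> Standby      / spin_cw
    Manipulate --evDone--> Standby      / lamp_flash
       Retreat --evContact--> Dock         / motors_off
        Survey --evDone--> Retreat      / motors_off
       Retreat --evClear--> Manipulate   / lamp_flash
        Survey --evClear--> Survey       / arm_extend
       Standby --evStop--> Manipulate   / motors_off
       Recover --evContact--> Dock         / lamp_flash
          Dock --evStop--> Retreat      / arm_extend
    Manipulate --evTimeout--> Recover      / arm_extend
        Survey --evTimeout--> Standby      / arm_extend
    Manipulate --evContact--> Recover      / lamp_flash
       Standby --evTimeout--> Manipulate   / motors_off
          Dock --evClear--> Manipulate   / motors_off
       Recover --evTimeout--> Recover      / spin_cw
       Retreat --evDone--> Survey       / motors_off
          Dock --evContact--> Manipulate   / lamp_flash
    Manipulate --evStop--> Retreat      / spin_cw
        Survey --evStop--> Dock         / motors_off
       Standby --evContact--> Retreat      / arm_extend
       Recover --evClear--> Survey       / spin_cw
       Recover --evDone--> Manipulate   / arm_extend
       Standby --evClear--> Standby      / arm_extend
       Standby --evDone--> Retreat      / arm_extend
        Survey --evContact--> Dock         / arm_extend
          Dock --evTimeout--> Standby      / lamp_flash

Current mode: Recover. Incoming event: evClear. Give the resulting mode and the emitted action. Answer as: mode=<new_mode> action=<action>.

mode=Survey action=spin_cw

current mode = Recover; filter table to that mode:
  (Recover, evStop) → (Standby, spin_cw)
  (Recover, evContact) → (Dock, lamp_flash)
  (Recover, evTimeout) → (Recover, spin_cw)
  (Recover, evClear) → (Survey, spin_cw)  ← event matches
  (Recover, evDone) → (Manipulate, arm_extend)
event = evClear selects (Survey, spin_cw)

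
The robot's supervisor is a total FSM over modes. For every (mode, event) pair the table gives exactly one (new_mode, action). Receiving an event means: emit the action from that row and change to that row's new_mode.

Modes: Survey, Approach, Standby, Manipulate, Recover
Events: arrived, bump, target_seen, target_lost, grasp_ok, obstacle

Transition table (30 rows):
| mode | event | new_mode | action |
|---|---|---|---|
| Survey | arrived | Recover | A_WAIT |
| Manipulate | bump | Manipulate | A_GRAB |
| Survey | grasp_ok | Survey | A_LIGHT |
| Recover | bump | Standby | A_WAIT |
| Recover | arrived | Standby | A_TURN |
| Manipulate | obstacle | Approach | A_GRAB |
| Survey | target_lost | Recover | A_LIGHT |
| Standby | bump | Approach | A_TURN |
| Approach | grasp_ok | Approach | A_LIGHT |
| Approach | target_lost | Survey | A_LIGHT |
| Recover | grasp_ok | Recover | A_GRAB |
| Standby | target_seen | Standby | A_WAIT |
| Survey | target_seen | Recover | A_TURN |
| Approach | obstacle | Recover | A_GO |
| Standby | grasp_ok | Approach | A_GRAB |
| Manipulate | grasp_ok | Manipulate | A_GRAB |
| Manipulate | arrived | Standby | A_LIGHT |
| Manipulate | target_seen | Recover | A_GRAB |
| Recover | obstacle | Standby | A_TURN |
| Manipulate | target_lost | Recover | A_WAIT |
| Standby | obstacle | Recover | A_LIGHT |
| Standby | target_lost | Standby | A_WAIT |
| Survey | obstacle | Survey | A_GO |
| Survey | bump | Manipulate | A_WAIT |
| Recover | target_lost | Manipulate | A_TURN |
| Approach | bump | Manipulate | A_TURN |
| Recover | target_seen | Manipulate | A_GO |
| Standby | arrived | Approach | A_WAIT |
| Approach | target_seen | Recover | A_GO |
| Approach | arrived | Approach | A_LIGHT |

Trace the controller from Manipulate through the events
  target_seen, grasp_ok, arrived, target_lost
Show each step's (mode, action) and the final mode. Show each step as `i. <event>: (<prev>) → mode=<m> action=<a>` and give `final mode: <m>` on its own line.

final mode: Standby

1. target_seen: (Manipulate) → mode=Recover action=A_GRAB
2. grasp_ok: (Recover) → mode=Recover action=A_GRAB
3. arrived: (Recover) → mode=Standby action=A_TURN
4. target_lost: (Standby) → mode=Standby action=A_WAIT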